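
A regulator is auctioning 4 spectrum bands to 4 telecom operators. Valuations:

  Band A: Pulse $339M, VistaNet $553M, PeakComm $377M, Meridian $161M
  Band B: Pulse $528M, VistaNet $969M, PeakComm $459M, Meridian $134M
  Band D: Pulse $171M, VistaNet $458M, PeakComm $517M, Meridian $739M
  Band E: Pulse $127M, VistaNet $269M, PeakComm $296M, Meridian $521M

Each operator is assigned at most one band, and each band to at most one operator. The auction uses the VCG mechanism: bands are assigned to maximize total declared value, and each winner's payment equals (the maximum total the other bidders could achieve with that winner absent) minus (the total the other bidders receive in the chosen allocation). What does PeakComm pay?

PeakComm pays $218M.

Efficient allocation: Pulse→Band A ($339M), VistaNet→Band B ($969M), PeakComm→Band D ($517M), Meridian→Band E ($521M); total welfare W = $2346M.
PeakComm receives Band D at value $517M, so the others get W − 517 = $1829M.
Without PeakComm: best allocation of the remaining 3 bidders over all 4 bands is Pulse→Band A ($339M), VistaNet→Band B ($969M), Meridian→Band D ($739M), total $2047M.
VCG payment = (others' best without PeakComm) − (others' welfare with PeakComm) = 2047 − 1829 = $218M.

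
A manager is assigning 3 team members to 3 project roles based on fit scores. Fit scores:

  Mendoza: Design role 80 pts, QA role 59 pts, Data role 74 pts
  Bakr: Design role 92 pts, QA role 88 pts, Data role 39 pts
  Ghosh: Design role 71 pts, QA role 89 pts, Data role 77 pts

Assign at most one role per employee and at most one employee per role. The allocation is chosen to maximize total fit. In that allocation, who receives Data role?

Mendoza receives Data role.

Optimal: Mendoza→Data role (74 pts), Bakr→Design role (92 pts), Ghosh→QA role (89 pts) — total 74+92+89 = 255 pts.
Row-greedy (each employee in turn takes its best remaining role) gives 245 pts, worse by 10.
No other one-to-one assignment exceeds 255 pts.
Mendoza's own top role is Design role (80 pts), but forcing Mendoza→Design role and reassigning the rest optimally gives only 245 pts — worse by 10.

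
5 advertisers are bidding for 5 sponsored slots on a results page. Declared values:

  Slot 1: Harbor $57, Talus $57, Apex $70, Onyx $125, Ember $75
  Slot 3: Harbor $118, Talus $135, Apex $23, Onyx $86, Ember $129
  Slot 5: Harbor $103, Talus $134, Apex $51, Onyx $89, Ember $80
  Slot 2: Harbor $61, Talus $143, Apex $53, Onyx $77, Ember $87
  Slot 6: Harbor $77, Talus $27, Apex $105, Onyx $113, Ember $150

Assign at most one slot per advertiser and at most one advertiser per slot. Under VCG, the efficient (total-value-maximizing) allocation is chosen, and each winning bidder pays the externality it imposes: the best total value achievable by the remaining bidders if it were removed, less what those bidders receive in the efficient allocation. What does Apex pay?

Efficient allocation: Harbor→Slot 5 ($103), Talus→Slot 2 ($143), Apex→Slot 6 ($105), Onyx→Slot 1 ($125), Ember→Slot 3 ($129); total welfare W = $605.
Apex receives Slot 6 at value $105, so the others get W − 105 = $500.
Without Apex: best allocation of the remaining 4 bidders over all 5 slots is Harbor→Slot 3 ($118), Talus→Slot 2 ($143), Onyx→Slot 1 ($125), Ember→Slot 6 ($150), total $536.
VCG payment = (others' best without Apex) − (others' welfare with Apex) = 536 − 500 = $36.

Apex pays $36.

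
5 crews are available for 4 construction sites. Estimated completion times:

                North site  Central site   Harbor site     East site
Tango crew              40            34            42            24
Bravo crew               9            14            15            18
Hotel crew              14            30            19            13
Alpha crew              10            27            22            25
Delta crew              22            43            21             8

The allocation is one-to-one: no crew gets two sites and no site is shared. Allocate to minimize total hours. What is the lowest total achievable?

Optimal: Alpha crew→North site (10 hours), Bravo crew→Central site (14 hours), Hotel crew→Harbor site (19 hours), Delta crew→East site (8 hours) — total 10+14+19+8 = 51 hours.
Row-greedy (each crew in turn takes its cheapest remaining site) gives 79 hours, worse by 28.
Checked against all permutations: 51 hours is optimal.

Min total: 51 hours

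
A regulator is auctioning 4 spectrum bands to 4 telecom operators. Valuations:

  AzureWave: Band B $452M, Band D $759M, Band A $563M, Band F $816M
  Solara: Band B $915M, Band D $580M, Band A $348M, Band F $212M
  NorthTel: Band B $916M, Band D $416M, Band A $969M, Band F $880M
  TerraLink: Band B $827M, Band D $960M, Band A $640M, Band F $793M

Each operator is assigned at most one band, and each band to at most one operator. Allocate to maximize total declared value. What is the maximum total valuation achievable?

This is the linear assignment problem.
Optimal: AzureWave→Band F ($816M), Solara→Band B ($915M), NorthTel→Band A ($969M), TerraLink→Band D ($960M) — total 816+915+969+960 = $3660M.
Column-greedy (each band in turn goes to its best remaining operator) gives $2651M, worse by 1009.
Next-best assignment: AzureWave→Band D, Solara→Band B, NorthTel→Band A, TerraLink→Band F = $3436M.
Swapping TerraLink↔Solara (TerraLink→Band B $827M, Solara→Band D $580M) loses 468.
Checked against all permutations: $3660M is optimal.

Max total: $3660M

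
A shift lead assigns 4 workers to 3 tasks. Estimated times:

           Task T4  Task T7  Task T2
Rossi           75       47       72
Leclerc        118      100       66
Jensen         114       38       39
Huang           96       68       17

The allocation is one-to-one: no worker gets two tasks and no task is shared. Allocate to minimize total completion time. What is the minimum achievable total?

Optimal: Rossi→Task T4 (75 min), Jensen→Task T7 (38 min), Huang→Task T2 (17 min) — total 75+38+17 = 130 min.
Row-greedy (each worker in turn takes its cheapest remaining task) gives 227 min, worse by 97.
Next-best assignment: Leclerc→Task T4, Jensen→Task T7, Huang→Task T2 = 173 min.
Swapping Rossi↔Jensen (Rossi→Task T7 47 min, Jensen→Task T4 114 min) adds 48.

Min total: 130 min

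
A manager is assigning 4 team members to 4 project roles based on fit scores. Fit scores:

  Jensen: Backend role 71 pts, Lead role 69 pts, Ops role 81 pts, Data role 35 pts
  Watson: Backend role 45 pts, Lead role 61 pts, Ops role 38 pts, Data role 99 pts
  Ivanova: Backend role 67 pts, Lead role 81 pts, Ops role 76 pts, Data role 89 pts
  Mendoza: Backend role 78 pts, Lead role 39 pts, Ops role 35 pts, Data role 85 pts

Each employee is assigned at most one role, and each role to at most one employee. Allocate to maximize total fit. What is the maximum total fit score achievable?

This is a one-to-one assignment (maximum-weight bipartite matching).
Optimal: Jensen→Ops role (81 pts), Watson→Data role (99 pts), Ivanova→Lead role (81 pts), Mendoza→Backend role (78 pts) — total 81+99+81+78 = 339 pts.
Every other assignment is strictly worse.

Maximum total: 339 pts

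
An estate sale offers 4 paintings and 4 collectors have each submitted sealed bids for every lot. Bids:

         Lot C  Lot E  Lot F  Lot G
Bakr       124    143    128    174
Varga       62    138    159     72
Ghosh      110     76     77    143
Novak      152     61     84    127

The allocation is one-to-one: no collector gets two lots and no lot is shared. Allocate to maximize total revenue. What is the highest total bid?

This is the linear assignment problem.
Optimal: Bakr→Lot E ($143), Varga→Lot F ($159), Ghosh→Lot G ($143), Novak→Lot C ($152) — total 143+159+143+152 = $597.
Row-greedy (each collector in turn takes its best remaining lot) gives $504, worse by 93.

Maximum total: $597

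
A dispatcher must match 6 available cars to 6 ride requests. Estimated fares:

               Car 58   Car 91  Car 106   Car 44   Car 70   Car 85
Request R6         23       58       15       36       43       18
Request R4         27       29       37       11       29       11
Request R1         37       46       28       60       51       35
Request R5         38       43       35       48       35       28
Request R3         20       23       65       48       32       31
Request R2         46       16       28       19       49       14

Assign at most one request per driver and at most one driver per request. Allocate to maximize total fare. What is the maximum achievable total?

Maximum total: $287

Optimal: Car 58→Request R4 ($27), Car 91→Request R6 ($58), Car 106→Request R3 ($65), Car 44→Request R1 ($60), Car 70→Request R2 ($49), Car 85→Request R5 ($28) — total 27+58+65+60+49+28 = $287.
Max-entry greedy (repeatedly take the single best remaining cell) gives $281, worse by 6.
Next-best assignment: Car 58→Request R2, Car 91→Request R6, Car 106→Request R3, Car 44→Request R1, Car 70→Request R4, Car 85→Request R5 = $286.
Swapping Car 91↔Car 70 (Car 91→Request R2 $16, Car 70→Request R6 $43) loses 48.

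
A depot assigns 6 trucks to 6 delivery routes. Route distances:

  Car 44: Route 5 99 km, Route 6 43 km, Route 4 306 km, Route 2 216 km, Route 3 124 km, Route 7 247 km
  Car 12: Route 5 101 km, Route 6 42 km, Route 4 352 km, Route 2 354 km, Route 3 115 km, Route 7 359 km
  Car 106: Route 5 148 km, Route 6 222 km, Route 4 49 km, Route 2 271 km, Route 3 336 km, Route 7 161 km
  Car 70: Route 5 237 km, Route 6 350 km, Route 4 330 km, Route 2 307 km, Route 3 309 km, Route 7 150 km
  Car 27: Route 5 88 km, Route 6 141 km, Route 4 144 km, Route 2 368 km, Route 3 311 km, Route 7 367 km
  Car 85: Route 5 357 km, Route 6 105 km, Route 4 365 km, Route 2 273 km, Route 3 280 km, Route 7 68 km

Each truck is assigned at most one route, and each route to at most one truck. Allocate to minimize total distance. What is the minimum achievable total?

Min total: 670 km

This is a one-to-one assignment (minimum-cost bipartite matching).
Optimal: Car 44→Route 6 (43 km), Car 12→Route 3 (115 km), Car 106→Route 4 (49 km), Car 70→Route 2 (307 km), Car 27→Route 5 (88 km), Car 85→Route 7 (68 km) — total 43+115+49+307+88+68 = 670 km.
Row-greedy (each truck in turn takes its cheapest remaining route) gives 927 km, worse by 257.
Swapping Car 106↔Car 70 (Car 106→Route 2 271 km, Car 70→Route 4 330 km) adds 245.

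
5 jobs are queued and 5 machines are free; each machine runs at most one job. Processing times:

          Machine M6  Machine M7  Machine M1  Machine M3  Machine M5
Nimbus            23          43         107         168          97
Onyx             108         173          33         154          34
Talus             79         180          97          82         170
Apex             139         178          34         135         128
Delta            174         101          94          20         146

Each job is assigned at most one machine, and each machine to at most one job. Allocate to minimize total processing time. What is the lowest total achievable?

Optimal: Nimbus→Machine M7 (43 min), Onyx→Machine M5 (34 min), Talus→Machine M6 (79 min), Apex→Machine M1 (34 min), Delta→Machine M3 (20 min) — total 43+34+79+34+20 = 210 min.
Next-best assignment: Nimbus→Machine M6, Onyx→Machine M5, Talus→Machine M3, Apex→Machine M1, Delta→Machine M7 = 274 min.
Swapping Delta↔Apex (Delta→Machine M1 94 min, Apex→Machine M3 135 min) adds 175.

Minimum total: 210 min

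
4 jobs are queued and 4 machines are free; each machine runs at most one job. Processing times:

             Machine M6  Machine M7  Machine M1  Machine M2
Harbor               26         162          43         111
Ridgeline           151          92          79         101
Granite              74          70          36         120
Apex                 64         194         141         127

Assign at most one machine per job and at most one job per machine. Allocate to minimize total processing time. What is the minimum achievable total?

Treat this as an assignment problem: match each job to one machine.
Optimal: Harbor→Machine M1 (43 min), Ridgeline→Machine M2 (101 min), Granite→Machine M7 (70 min), Apex→Machine M6 (64 min) — total 43+101+70+64 = 278 min.
Column-greedy (each machine in turn goes to its cheapest remaining job) gives 302 min, worse by 24.

Min total: 278 min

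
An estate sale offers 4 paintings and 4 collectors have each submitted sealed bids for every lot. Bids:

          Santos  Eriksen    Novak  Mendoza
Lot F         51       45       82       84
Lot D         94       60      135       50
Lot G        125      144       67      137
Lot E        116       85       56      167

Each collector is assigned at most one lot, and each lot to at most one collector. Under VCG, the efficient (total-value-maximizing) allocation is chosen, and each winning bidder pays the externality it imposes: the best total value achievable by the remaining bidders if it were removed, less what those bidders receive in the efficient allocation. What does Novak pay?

Novak pays $43.

Efficient allocation: Santos→Lot F ($51), Eriksen→Lot G ($144), Novak→Lot D ($135), Mendoza→Lot E ($167); total welfare W = $497.
Novak receives Lot D at value $135, so the others get W − 135 = $362.
Without Novak: best allocation of the remaining 3 bidders over all 4 lots is Santos→Lot D ($94), Eriksen→Lot G ($144), Mendoza→Lot E ($167), total $405.
VCG payment = (others' best without Novak) − (others' welfare with Novak) = 405 − 362 = $43.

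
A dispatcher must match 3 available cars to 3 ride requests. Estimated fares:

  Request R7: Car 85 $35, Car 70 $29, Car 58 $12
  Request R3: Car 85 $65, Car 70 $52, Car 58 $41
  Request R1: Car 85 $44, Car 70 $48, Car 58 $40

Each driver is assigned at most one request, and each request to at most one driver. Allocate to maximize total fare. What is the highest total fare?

Max total: $134

Optimal: Car 85→Request R3 ($65), Car 70→Request R7 ($29), Car 58→Request R1 ($40) — total 65+29+40 = $134.
Max-entry greedy (repeatedly take the single best remaining cell) gives $125, worse by 9.
Next-best assignment: Car 85→Request R7, Car 70→Request R3, Car 58→Request R1 = $127.
Every other assignment is strictly worse.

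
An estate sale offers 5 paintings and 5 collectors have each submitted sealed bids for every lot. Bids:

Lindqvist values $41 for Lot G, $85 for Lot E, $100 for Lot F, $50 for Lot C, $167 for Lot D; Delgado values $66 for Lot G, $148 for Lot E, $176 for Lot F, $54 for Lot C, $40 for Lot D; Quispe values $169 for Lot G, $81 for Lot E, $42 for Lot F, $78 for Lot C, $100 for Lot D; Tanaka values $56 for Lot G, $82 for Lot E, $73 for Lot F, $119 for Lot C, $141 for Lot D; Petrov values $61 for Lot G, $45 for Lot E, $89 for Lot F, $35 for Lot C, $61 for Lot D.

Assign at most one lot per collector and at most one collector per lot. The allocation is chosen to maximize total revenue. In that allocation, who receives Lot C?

This is the linear assignment problem.
Optimal: Lindqvist→Lot D ($167), Delgado→Lot E ($148), Quispe→Lot G ($169), Tanaka→Lot C ($119), Petrov→Lot F ($89) — total 167+148+169+119+89 = $692.
Row-greedy (each collector in turn takes its best remaining lot) gives $676, worse by 16.
Checked against all permutations: $692 is optimal.
Tanaka's own top lot is Lot D ($141), but forcing Tanaka→Lot D and reassigning the rest optimally gives only $606 — worse by 86.

Tanaka receives Lot C.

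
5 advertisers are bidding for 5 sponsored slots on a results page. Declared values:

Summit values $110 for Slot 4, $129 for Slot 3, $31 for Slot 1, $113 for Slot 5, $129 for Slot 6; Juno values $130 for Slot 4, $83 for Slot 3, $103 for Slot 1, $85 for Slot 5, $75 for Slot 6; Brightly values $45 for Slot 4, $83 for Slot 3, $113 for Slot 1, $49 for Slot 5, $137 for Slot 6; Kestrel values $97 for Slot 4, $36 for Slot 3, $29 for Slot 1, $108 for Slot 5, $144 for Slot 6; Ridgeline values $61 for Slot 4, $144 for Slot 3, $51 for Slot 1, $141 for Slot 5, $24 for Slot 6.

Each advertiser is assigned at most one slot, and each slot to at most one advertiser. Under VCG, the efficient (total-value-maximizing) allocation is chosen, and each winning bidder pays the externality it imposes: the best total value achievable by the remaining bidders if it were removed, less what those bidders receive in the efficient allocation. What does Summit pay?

Summit pays $3.

Efficient allocation: Summit→Slot 3 ($129), Juno→Slot 4 ($130), Brightly→Slot 1 ($113), Kestrel→Slot 6 ($144), Ridgeline→Slot 5 ($141); total welfare W = $657.
Summit receives Slot 3 at value $129, so the others get W − 129 = $528.
Without Summit: best allocation of the remaining 4 bidders over all 5 slots is Juno→Slot 4 ($130), Brightly→Slot 1 ($113), Kestrel→Slot 6 ($144), Ridgeline→Slot 3 ($144), total $531.
VCG payment = (others' best without Summit) − (others' welfare with Summit) = 531 − 528 = $3.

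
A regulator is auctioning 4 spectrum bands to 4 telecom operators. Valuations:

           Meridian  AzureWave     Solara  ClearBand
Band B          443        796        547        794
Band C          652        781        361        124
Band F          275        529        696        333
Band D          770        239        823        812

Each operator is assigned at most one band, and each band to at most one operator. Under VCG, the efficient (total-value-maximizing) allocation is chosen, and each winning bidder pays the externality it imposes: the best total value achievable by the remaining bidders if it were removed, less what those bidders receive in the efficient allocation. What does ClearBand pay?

Efficient allocation: Meridian→Band D ($770M), AzureWave→Band C ($781M), Solara→Band F ($696M), ClearBand→Band B ($794M); total welfare W = $3041M.
ClearBand receives Band B at value $794M, so the others get W − 794 = $2247M.
Without ClearBand: best allocation of the remaining 3 bidders over all 4 bands is Meridian→Band C ($652M), AzureWave→Band B ($796M), Solara→Band D ($823M), total $2271M.
VCG payment = (others' best without ClearBand) − (others' welfare with ClearBand) = 2271 − 2247 = $24M.

ClearBand pays $24M.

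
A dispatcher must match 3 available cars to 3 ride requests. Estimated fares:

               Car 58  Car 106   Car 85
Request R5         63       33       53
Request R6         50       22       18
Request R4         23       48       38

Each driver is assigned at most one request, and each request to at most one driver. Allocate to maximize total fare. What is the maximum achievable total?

Maximum total: $151

Optimal: Car 58→Request R6 ($50), Car 106→Request R4 ($48), Car 85→Request R5 ($53) — total 50+48+53 = $151.
Max-entry greedy (repeatedly take the single best remaining cell) gives $129, worse by 22.
Next-best assignment: Car 58→Request R5, Car 106→Request R4, Car 85→Request R6 = $129.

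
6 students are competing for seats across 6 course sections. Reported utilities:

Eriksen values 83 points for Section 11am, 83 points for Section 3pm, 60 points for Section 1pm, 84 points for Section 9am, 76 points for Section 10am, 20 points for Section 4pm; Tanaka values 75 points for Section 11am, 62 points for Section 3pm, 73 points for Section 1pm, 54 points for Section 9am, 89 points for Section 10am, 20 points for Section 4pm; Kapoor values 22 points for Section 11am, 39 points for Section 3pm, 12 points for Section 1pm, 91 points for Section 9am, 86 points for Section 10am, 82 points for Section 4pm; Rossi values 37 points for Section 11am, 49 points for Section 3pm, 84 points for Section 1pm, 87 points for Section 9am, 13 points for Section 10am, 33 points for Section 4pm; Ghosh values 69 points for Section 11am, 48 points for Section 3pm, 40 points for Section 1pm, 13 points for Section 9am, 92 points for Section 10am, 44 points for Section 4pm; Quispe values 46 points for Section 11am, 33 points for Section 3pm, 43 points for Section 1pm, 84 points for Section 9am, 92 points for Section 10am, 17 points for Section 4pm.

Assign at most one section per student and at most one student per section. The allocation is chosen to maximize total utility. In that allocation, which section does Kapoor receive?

Kapoor receives Section 4pm.

Optimal: Eriksen→Section 3pm (83 points), Tanaka→Section 11am (75 points), Kapoor→Section 4pm (82 points), Rossi→Section 1pm (84 points), Ghosh→Section 10am (92 points), Quispe→Section 9am (84 points) — total 83+75+82+84+92+84 = 500 points.
Max-entry greedy (repeatedly take the single best remaining cell) gives 429 points, worse by 71.
Next-best assignment: Eriksen→Section 3pm, Tanaka→Section 10am, Kapoor→Section 4pm, Rossi→Section 1pm, Ghosh→Section 11am, Quispe→Section 9am = 491 points.
No other one-to-one assignment exceeds 500 points.
Kapoor's own top section is Section 9am (91 points), but forcing Kapoor→Section 9am and reassigning the rest optimally gives only 469 points — worse by 31.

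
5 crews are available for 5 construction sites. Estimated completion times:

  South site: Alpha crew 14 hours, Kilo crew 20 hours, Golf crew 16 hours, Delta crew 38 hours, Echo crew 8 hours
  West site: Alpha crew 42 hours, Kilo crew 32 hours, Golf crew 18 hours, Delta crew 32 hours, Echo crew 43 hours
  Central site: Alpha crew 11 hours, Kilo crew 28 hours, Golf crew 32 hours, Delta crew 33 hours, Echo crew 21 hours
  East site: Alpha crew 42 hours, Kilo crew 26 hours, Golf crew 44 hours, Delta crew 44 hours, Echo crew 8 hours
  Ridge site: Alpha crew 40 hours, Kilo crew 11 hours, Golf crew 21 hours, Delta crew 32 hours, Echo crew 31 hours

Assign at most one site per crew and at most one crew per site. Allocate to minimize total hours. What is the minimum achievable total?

Optimal: Alpha crew→Central site (11 hours), Kilo crew→Ridge site (11 hours), Golf crew→South site (16 hours), Delta crew→West site (32 hours), Echo crew→East site (8 hours) — total 11+11+16+32+8 = 78 hours.
Min-entry greedy (repeatedly take the single cheapest remaining cell) gives 92 hours, worse by 14.
Next-best assignment: Alpha crew→South site, Kilo crew→Ridge site, Golf crew→West site, Delta crew→Central site, Echo crew→East site = 84 hours.

Minimum total: 78 hours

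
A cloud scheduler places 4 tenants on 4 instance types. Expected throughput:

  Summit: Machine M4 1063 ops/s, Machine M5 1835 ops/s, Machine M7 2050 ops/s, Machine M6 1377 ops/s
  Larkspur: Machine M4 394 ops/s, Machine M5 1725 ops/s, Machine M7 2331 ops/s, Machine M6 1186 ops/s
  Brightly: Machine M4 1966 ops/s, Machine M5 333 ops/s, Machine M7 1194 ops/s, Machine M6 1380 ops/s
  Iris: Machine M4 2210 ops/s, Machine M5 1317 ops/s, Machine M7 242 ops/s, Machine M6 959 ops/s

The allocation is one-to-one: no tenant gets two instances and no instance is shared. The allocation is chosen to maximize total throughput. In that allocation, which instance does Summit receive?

Optimal: Summit→Machine M5 (1835 ops/s), Larkspur→Machine M7 (2331 ops/s), Brightly→Machine M6 (1380 ops/s), Iris→Machine M4 (2210 ops/s) — total 1835+2331+1380+2210 = 7756 ops/s.
Next-best assignment: Summit→Machine M7, Larkspur→Machine M5, Brightly→Machine M6, Iris→Machine M4 = 7365 ops/s.
Summit's own top instance is Machine M7 (2050 ops/s), but forcing Summit→Machine M7 and reassigning the rest optimally gives only 7365 ops/s — worse by 391.

Summit receives Machine M5.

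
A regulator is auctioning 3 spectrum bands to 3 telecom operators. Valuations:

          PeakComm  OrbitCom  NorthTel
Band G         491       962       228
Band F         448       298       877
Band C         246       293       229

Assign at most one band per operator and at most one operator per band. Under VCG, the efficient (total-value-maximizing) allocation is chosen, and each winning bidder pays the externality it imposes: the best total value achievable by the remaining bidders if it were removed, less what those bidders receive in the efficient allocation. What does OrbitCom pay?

Efficient allocation: PeakComm→Band C ($246M), OrbitCom→Band G ($962M), NorthTel→Band F ($877M); total welfare W = $2085M.
OrbitCom receives Band G at value $962M, so the others get W − 962 = $1123M.
Without OrbitCom: best allocation of the remaining 2 bidders over all 3 bands is PeakComm→Band G ($491M), NorthTel→Band F ($877M), total $1368M.
VCG payment = (others' best without OrbitCom) − (others' welfare with OrbitCom) = 1368 − 1123 = $245M.

OrbitCom pays $245M.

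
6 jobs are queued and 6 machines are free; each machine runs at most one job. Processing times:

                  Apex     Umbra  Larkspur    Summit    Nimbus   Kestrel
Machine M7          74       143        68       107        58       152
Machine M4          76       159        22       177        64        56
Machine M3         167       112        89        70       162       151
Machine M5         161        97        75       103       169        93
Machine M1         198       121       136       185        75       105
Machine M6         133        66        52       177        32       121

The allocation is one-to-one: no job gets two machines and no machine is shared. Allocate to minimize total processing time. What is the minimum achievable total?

Min total: 400 min

Optimal: Apex→Machine M7 (74 min), Umbra→Machine M5 (97 min), Larkspur→Machine M4 (22 min), Summit→Machine M3 (70 min), Nimbus→Machine M6 (32 min), Kestrel→Machine M1 (105 min) — total 74+97+22+70+32+105 = 400 min.
Column-greedy (each machine in turn goes to its cheapest remaining job) gives 497 min, worse by 97.
Swapping Nimbus↔Summit (Nimbus→Machine M3 162 min, Summit→Machine M6 177 min) adds 237.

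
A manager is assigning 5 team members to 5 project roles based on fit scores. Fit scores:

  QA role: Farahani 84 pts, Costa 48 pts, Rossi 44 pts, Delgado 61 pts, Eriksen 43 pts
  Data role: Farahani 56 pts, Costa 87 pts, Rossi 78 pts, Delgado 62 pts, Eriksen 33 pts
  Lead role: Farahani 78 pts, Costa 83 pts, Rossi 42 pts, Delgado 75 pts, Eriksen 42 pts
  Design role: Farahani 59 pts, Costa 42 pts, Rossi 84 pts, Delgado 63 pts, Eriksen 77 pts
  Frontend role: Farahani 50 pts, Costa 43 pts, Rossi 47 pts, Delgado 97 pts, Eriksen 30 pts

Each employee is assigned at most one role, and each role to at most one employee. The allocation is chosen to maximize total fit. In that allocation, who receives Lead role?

Optimal: Farahani→QA role (84 pts), Costa→Lead role (83 pts), Rossi→Data role (78 pts), Delgado→Frontend role (97 pts), Eriksen→Design role (77 pts) — total 84+83+78+97+77 = 419 pts.
Column-greedy (each role in turn goes to its best remaining employee) gives 360 pts, worse by 59.
Swapping Delgado↔Rossi (Delgado→Data role 62 pts, Rossi→Frontend role 47 pts) loses 66.
Checked against all permutations: 419 pts is optimal.
Costa's own top role is Data role (87 pts), but forcing Costa→Data role and reassigning the rest optimally gives only 394 pts — worse by 25.

Costa receives Lead role.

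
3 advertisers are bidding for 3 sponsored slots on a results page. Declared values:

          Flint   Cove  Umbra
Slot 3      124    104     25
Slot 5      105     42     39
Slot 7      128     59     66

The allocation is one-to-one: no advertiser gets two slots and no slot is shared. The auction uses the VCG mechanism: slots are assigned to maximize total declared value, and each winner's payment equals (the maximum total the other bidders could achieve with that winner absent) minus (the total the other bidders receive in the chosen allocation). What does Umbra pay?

Umbra pays $23.

Efficient allocation: Flint→Slot 5 ($105), Cove→Slot 3 ($104), Umbra→Slot 7 ($66); total welfare W = $275.
Umbra receives Slot 7 at value $66, so the others get W − 66 = $209.
Without Umbra: best allocation of the remaining 2 bidders over all 3 slots is Flint→Slot 7 ($128), Cove→Slot 3 ($104), total $232.
VCG payment = (others' best without Umbra) − (others' welfare with Umbra) = 232 − 209 = $23.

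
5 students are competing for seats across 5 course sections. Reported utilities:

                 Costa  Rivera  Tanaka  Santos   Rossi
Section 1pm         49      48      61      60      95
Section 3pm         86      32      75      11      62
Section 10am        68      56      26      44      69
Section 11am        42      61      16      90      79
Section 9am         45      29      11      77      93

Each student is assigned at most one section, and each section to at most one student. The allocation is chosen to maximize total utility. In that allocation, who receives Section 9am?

Rossi receives Section 9am.

Optimal: Costa→Section 3pm (86 points), Rivera→Section 10am (56 points), Tanaka→Section 1pm (61 points), Santos→Section 11am (90 points), Rossi→Section 9am (93 points) — total 86+56+61+90+93 = 386 points.
Row-greedy (each student in turn takes its best remaining section) gives 354 points, worse by 32.
Next-best assignment: Costa→Section 10am, Rivera→Section 11am, Tanaka→Section 3pm, Santos→Section 9am, Rossi→Section 1pm = 376 points.
Swapping Rivera↔Costa (Rivera→Section 3pm 32 points, Costa→Section 10am 68 points) loses 42.
Rossi's own top section is Section 1pm (95 points), but forcing Rossi→Section 1pm and reassigning the rest optimally gives only 376 points — worse by 10.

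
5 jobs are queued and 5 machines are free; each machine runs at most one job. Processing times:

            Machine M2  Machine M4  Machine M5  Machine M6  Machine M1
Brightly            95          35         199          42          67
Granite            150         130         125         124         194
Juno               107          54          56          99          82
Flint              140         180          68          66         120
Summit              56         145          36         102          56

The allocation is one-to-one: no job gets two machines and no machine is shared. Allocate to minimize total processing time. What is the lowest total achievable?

This is a one-to-one assignment (minimum-cost bipartite matching).
Optimal: Brightly→Machine M4 (35 min), Granite→Machine M2 (150 min), Juno→Machine M5 (56 min), Flint→Machine M6 (66 min), Summit→Machine M1 (56 min) — total 35+150+56+66+56 = 363 min.
Row-greedy (each job in turn takes its cheapest remaining machine) gives 391 min, worse by 28.
No other one-to-one assignment undercuts 363 min.

Minimum total: 363 min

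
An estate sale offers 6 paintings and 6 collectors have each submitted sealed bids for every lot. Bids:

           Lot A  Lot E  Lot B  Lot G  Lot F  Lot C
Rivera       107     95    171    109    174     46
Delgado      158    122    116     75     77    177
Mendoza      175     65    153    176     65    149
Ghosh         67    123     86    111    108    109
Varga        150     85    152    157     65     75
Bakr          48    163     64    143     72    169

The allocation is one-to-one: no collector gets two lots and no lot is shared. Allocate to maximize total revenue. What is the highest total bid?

Max total: $952

Optimal: Rivera→Lot F ($174), Delgado→Lot A ($158), Mendoza→Lot G ($176), Ghosh→Lot E ($123), Varga→Lot B ($152), Bakr→Lot C ($169) — total 174+158+176+123+152+169 = $952.
Column-greedy (each lot in turn goes to its best remaining collector) gives $951, worse by 1.
No other one-to-one assignment exceeds $952.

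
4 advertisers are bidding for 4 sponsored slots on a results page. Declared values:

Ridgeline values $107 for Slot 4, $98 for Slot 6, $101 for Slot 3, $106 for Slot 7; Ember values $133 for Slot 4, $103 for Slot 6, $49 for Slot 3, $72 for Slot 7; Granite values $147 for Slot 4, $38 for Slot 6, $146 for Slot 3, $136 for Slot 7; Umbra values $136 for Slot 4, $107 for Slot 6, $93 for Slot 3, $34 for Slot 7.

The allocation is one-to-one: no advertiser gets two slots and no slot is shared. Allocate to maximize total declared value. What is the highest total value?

Optimal: Ridgeline→Slot 7 ($106), Ember→Slot 4 ($133), Granite→Slot 3 ($146), Umbra→Slot 6 ($107) — total 106+133+146+107 = $492.
Swapping Umbra↔Granite (Umbra→Slot 3 $93, Granite→Slot 6 $38) loses 122.

Max total: $492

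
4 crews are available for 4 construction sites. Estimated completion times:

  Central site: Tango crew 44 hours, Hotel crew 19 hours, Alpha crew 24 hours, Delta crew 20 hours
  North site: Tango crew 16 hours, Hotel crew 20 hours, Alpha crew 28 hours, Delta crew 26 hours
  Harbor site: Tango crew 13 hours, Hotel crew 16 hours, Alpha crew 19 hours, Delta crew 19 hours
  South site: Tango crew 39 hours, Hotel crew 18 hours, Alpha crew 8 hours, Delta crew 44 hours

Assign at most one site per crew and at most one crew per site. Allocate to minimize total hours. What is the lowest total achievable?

Minimum total: 60 hours

This is a one-to-one assignment (minimum-cost bipartite matching).
Optimal: Tango crew→North site (16 hours), Hotel crew→Harbor site (16 hours), Alpha crew→South site (8 hours), Delta crew→Central site (20 hours) — total 16+16+8+20 = 60 hours.
Column-greedy (each site in turn goes to its cheapest remaining crew) gives 98 hours, worse by 38.
Next-best assignment: Tango crew→Harbor site, Hotel crew→North site, Alpha crew→South site, Delta crew→Central site = 61 hours.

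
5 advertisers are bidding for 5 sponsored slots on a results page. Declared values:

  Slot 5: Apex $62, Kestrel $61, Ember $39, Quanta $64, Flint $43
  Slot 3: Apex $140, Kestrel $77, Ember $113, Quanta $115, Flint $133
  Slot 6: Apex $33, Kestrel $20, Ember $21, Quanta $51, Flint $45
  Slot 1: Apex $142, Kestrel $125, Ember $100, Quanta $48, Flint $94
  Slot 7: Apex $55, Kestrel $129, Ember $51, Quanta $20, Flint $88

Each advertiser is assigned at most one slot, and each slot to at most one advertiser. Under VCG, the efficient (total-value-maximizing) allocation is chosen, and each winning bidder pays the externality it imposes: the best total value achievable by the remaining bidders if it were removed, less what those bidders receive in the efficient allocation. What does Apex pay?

Apex pays $74.

Efficient allocation: Apex→Slot 1 ($142), Kestrel→Slot 7 ($129), Ember→Slot 5 ($39), Quanta→Slot 6 ($51), Flint→Slot 3 ($133); total welfare W = $494.
Apex receives Slot 1 at value $142, so the others get W − 142 = $352.
Without Apex: best allocation of the remaining 4 bidders over all 5 slots is Kestrel→Slot 7 ($129), Ember→Slot 1 ($100), Quanta→Slot 5 ($64), Flint→Slot 3 ($133), total $426.
VCG payment = (others' best without Apex) − (others' welfare with Apex) = 426 − 352 = $74.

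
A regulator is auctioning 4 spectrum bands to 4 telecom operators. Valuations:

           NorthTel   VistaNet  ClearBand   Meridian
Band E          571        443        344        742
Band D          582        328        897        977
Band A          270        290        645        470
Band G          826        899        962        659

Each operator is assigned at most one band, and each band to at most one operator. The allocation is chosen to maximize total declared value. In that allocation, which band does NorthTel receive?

Treat this as an assignment problem: match each operator to one band.
Optimal: NorthTel→Band E ($571M), VistaNet→Band G ($899M), ClearBand→Band A ($645M), Meridian→Band D ($977M) — total 571+899+645+977 = $3092M.
Max-entry greedy (repeatedly take the single best remaining cell) gives $2800M, worse by 292.
Swapping VistaNet↔ClearBand (VistaNet→Band A $290M, ClearBand→Band G $962M) loses 292.
NorthTel's own top band is Band G ($826M), but forcing NorthTel→Band G and reassigning the rest optimally gives only $2891M — worse by 201.

NorthTel receives Band E.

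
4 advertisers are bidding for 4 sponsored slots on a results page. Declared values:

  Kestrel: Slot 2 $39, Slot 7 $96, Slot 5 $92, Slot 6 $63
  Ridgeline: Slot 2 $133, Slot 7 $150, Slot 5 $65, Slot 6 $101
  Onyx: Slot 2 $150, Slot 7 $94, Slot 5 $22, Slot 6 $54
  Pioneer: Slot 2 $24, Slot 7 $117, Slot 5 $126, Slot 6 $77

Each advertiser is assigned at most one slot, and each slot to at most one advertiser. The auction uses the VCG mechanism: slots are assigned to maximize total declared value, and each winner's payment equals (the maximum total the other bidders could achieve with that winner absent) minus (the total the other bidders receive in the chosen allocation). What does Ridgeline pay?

Ridgeline pays $33.

Efficient allocation: Kestrel→Slot 6 ($63), Ridgeline→Slot 7 ($150), Onyx→Slot 2 ($150), Pioneer→Slot 5 ($126); total welfare W = $489.
Ridgeline receives Slot 7 at value $150, so the others get W − 150 = $339.
Without Ridgeline: best allocation of the remaining 3 bidders over all 4 slots is Kestrel→Slot 7 ($96), Onyx→Slot 2 ($150), Pioneer→Slot 5 ($126), total $372.
VCG payment = (others' best without Ridgeline) − (others' welfare with Ridgeline) = 372 − 339 = $33.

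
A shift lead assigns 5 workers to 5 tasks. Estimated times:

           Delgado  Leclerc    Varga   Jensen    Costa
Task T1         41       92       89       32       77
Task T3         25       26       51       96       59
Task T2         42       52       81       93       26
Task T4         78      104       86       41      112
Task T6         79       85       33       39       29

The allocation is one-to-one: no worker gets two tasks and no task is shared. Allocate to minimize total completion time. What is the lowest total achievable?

Optimal: Delgado→Task T1 (41 min), Leclerc→Task T3 (26 min), Varga→Task T6 (33 min), Jensen→Task T4 (41 min), Costa→Task T2 (26 min) — total 41+26+33+41+26 = 167 min.
Min-entry greedy (repeatedly take the single cheapest remaining cell) gives 220 min, worse by 53.
Next-best assignment: Delgado→Task T4, Leclerc→Task T3, Varga→Task T6, Jensen→Task T1, Costa→Task T2 = 195 min.
Swapping Varga↔Delgado (Varga→Task T1 89 min, Delgado→Task T6 79 min) adds 94.
Every other assignment is strictly worse.

Min total: 167 min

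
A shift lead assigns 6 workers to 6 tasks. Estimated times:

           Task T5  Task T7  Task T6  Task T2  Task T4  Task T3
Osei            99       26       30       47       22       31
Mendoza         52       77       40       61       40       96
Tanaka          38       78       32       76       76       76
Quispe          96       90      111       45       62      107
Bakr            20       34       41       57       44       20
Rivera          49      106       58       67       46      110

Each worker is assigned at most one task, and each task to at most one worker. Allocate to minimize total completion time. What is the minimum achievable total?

Minimum total: 212 min

Optimal: Osei→Task T7 (26 min), Mendoza→Task T4 (40 min), Tanaka→Task T6 (32 min), Quispe→Task T2 (45 min), Bakr→Task T3 (20 min), Rivera→Task T5 (49 min) — total 26+40+32+45+20+49 = 212 min.
Min-entry greedy (repeatedly take the single cheapest remaining cell) gives 306 min, worse by 94.
Swapping Quispe↔Mendoza (Quispe→Task T4 62 min, Mendoza→Task T2 61 min) adds 38.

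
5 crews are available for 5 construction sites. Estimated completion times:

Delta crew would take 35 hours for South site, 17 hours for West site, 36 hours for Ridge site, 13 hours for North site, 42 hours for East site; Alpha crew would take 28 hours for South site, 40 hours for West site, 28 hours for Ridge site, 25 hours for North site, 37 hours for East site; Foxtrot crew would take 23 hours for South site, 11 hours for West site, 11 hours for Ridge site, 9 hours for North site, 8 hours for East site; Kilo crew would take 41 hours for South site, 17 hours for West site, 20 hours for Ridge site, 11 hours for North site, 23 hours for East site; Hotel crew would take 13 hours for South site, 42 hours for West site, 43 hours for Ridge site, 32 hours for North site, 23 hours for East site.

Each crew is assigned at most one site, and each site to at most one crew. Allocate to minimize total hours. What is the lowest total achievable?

Minimum total: 77 hours

Optimal: Delta crew→West site (17 hours), Alpha crew→Ridge site (28 hours), Foxtrot crew→East site (8 hours), Kilo crew→North site (11 hours), Hotel crew→South site (13 hours) — total 17+28+8+11+13 = 77 hours.
Column-greedy (each site in turn goes to its cheapest remaining crew) gives 94 hours, worse by 17.
Swapping Delta crew↔Foxtrot crew (Delta crew→East site 42 hours, Foxtrot crew→West site 11 hours) adds 28.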